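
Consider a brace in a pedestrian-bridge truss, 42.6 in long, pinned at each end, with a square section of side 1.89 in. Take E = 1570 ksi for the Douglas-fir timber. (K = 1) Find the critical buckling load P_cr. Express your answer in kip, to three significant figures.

P_cr ≈ 9.08 kip

I = a⁴/12 = 1.89⁴/12 = 1.063 in⁴
Effective length L_e = K·L = 1 × 42.6 = 42.60 in
P_cr = π²EI / L_e² = π² × 1570×10³ × 1.063 / 42.60² = 9.079×10^3 lb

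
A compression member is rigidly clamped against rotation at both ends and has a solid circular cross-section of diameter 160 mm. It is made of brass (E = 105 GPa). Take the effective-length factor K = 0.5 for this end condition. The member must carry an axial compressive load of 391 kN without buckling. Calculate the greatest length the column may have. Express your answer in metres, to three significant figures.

I = πd⁴/64 = π×160⁴/64 = 3.217×10^7 mm⁴
I = 3.217×10^-5 m⁴
At the buckling limit P_cr = P = 3.910×10^5 N
From P_cr = π²EI/(K·L)²:  L = (1/K)·√(π²EI/P_cr) = (1/0.5)·√(π²×1.05×10^11×3.217×10^-5/3.910×10^5)
L = 18.5 m

L_max ≈ 18.5 m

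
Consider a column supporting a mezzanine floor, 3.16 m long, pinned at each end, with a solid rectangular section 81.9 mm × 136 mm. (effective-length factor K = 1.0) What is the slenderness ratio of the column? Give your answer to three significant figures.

λ ≈ 134

For a rectangle r_min = b/√12 = 81.9/√12 = 23.64 mm
L_e = K·L = 1 × 3.16 m = 3.160 m = 3160.0 mm
λ = L_e / r_min = 3160.0 / 23.64 = 134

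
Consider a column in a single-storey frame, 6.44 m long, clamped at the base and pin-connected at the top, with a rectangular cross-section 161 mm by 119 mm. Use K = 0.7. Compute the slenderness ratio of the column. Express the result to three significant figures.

λ ≈ 131

For a rectangle r_min = b/√12 = 119/√12 = 34.35 mm
L_e = K·L = 0.7 × 6.44 m = 4.508 m = 4508.0 mm
λ = L_e / r_min = 4508.0 / 34.35 = 131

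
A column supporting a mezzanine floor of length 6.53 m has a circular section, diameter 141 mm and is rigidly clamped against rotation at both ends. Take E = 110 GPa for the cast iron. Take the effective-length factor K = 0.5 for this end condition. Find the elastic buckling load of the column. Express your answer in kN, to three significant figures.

P_cr ≈ 1980 kN

I = πd⁴/64 = π×141⁴/64 = 1.940×10^7 mm⁴
I = 1.940×10^7 mm⁴ = 1.940×10^-5 m⁴
Effective length L_e = K·L = 0.5 × 6.53 = 3.265 m
P_cr = π²EI / L_e² = π² × 110×10⁹ × 1.940×10^-5 / 3.265² = 1.976×10^6 N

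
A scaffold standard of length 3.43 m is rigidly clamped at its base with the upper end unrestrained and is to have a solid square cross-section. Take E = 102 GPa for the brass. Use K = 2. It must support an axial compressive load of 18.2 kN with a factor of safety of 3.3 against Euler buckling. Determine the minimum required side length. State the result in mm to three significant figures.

Required P_cr = n·P = 3.3 × 18.2 = 60.06 kN
L_e = K·L = 2 × 3.43 = 6.860 m
Required I = P_cr·L_e²/(π²E) = 6.006×10^4 × 6.860² / (π² × 1.02×10^11) = 2.808×10^-6 m⁴
I_req = 2.808×10^6 mm⁴
Solid square: I = a⁴/12  ⇒  a = (12I)^(1/4) = (12×2.808×10^6)^(1/4) = 76.2 mm

a ≈ 76.2 mm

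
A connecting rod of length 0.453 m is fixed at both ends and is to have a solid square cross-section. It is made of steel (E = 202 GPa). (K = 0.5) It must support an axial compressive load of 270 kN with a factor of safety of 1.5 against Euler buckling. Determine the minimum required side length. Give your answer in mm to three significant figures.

Required P_cr = n·P = 1.5 × 270 = 405.0 kN
L_e = K·L = 0.5 × 0.453 = 0.2265 m
Required I = P_cr·L_e²/(π²E) = 4.050×10^5 × 0.2265² / (π² × 2.02×10^11) = 1.042×10^-8 m⁴
I_req = 1.042×10^4 mm⁴
Solid square: I = a⁴/12  ⇒  a = (12I)^(1/4) = (12×1.042×10^4)^(1/4) = 18.8 mm

a ≈ 18.8 mm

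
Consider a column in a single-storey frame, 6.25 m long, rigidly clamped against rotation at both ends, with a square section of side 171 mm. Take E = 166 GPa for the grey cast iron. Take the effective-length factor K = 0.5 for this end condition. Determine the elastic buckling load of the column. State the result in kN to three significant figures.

P_cr ≈ 12000 kN

I = a⁴/12 = 171⁴/12 = 7.125×10^7 mm⁴
I = 7.125×10^7 mm⁴ = 7.125×10^-5 m⁴
Effective length L_e = K·L = 0.5 × 6.25 = 3.125 m
P_cr = π²EI / L_e² = π² × 166×10⁹ × 7.125×10^-5 / 3.125² = 1.195×10^7 N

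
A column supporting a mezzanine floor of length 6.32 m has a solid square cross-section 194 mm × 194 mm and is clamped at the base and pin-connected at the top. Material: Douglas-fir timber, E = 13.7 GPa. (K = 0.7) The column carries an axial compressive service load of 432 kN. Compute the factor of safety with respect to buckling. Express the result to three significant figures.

I = a⁴/12 = 194⁴/12 = 1.180×10^8 mm⁴
I = 1.180×10^8 mm⁴ = 1.180×10^-4 m⁴
Effective length L_e = K·L = 0.7 × 6.32 = 4.424 m
P_cr = π²EI / L_e² = π² × 13.7×10⁹ × 1.180×10^-4 / 4.424² = 8.155×10^5 N
Factor of safety n = P_cr / P = 815.48 / 432 = 1.89

n ≈ 1.89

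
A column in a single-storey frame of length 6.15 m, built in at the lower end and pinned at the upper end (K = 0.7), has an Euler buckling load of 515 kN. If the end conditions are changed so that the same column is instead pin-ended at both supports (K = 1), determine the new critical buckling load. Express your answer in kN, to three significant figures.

P_cr ≈ 252 kN

P_cr ∝ 1/K², so P_cr,new = P_cr,old × (K_old/K_new)² = 515 × (0.7/1)²
= 515 × 0.4900 = 252 kN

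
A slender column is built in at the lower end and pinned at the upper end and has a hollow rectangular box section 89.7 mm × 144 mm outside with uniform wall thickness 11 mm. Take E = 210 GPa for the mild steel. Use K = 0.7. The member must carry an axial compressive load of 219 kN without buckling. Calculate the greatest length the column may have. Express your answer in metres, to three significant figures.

L_max ≈ 10.3 m

Inner dimensions: h_i = 144 − 2×11 = 122.0 mm, b_i = 89.7 − 2×11 = 67.70 mm
Weak-axis I_min = (h_o·b_o³ − h_i·b_i³)/12 with b_o = 89.7, b_i = 67.70 mm (shorter outer/inner sides).
I_min = (144×89.7³ − 122.0×67.70³)/12 = 5.506×10^6 mm⁴
I = 5.506×10^-6 m⁴
At the buckling limit P_cr = P = 2.190×10^5 N
From P_cr = π²EI/(K·L)²:  L = (1/K)·√(π²EI/P_cr) = (1/0.7)·√(π²×2.10×10^11×5.506×10^-6/2.190×10^5)
L = 10.3 m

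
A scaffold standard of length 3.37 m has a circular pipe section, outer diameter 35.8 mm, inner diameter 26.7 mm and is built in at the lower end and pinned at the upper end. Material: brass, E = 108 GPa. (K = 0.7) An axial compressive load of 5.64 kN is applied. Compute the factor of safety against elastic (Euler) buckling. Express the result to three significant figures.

n ≈ 1.89

d_o = 35.8 mm, d_i = 26.7 mm
I = π(d_o⁴ − d_i⁴)/64 = π(35.8⁴ − 26.70⁴)/64 = 5.568×10^4 mm⁴
I = 5.568×10^4 mm⁴ = 5.568×10^-8 m⁴
Effective length L_e = K·L = 0.7 × 3.37 = 2.359 m
P_cr = π²EI / L_e² = π² × 108×10⁹ × 5.568×10^-8 / 2.359² = 1.067×10^4 N
Factor of safety n = P_cr / P = 10.666 / 5.64 = 1.89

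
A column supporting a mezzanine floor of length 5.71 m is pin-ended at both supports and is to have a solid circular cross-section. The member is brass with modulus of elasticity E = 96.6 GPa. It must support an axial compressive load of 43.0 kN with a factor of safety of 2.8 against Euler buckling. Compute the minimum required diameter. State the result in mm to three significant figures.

Required P_cr = n·P = 2.8 × 43.0 = 120.4 kN
L_e = K·L = 1 × 5.71 = 5.710 m
Required I = P_cr·L_e²/(π²E) = 1.204×10^5 × 5.710² / (π² × 9.66×10^10) = 4.117×10^-6 m⁴
I_req = 4.117×10^6 mm⁴
Solid circle: I = πd⁴/64  ⇒  d = (64I/π)^(1/4) = (64×4.117×10^6/π)^(1/4) = 95.7 mm

d ≈ 95.7 mm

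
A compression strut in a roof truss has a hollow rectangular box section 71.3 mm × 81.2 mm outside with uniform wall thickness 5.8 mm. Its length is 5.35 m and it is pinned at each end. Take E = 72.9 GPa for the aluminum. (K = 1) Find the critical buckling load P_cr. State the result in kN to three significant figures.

P_cr ≈ 30.6 kN

Inner dimensions: h_i = 81.2 − 2×5.8 = 69.60 mm, b_i = 71.3 − 2×5.8 = 59.70 mm
Weak-axis I_min = (h_o·b_o³ − h_i·b_i³)/12 with b_o = 71.3, b_i = 59.70 mm (shorter outer/inner sides).
I_min = (81.2×71.3³ − 69.60×59.70³)/12 = 1.219×10^6 mm⁴
I = 1.219×10^6 mm⁴ = 1.219×10^-6 m⁴
Effective length L_e = K·L = 1 × 5.35 = 5.350 m
P_cr = π²EI / L_e² = π² × 72.9×10⁹ × 1.219×10^-6 / 5.350² = 3.063×10^4 N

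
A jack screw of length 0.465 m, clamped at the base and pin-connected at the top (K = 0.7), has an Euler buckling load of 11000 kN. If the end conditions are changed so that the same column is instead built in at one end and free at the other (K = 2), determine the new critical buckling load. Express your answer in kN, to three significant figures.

P_cr ≈ 1350 kN

P_cr ∝ 1/K², so P_cr,new = P_cr,old × (K_old/K_new)² = 11000 × (0.7/2)²
= 11000 × 0.1225 = 1350 kN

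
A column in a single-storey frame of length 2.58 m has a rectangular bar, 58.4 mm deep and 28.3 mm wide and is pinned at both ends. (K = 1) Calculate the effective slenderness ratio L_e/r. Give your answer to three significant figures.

For a rectangle r_min = b/√12 = 28.3/√12 = 8.170 mm
L_e = K·L = 1 × 2.58 m = 2.580 m = 2580.0 mm
λ = L_e / r_min = 2580.0 / 8.170 = 316

λ ≈ 316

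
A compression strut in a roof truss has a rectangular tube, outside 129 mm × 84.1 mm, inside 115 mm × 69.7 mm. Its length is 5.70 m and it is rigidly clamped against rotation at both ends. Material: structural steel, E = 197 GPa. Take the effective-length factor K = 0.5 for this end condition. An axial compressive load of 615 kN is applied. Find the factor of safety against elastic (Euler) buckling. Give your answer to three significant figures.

n ≈ 1.23

Weak-axis I_min = (h_o·b_o³ − h_i·b_i³)/12 with b_o = 84.1, b_i = 69.70 mm (shorter outer/inner sides).
I_min = (129×84.1³ − 115.0×69.70³)/12 = 3.149×10^6 mm⁴
I = 3.149×10^6 mm⁴ = 3.149×10^-6 m⁴
Effective length L_e = K·L = 0.5 × 5.70 = 2.850 m
P_cr = π²EI / L_e² = π² × 197×10⁹ × 3.149×10^-6 / 2.850² = 7.539×10^5 N
Factor of safety n = P_cr / P = 753.87 / 615 = 1.23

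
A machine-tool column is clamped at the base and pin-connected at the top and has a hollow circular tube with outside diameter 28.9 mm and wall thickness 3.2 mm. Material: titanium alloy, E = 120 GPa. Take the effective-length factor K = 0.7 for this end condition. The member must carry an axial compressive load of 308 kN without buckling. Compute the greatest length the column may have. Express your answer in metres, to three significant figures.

Inner diameter d_i = 28.9 − 2×3.2 = 22.50 mm
I = π(d_o⁴ − d_i⁴)/64 = π(28.9⁴ − 22.50⁴)/64 = 2.166×10^4 mm⁴
I = 2.166×10^-8 m⁴
At the buckling limit P_cr = P = 3.080×10^5 N
From P_cr = π²EI/(K·L)²:  L = (1/K)·√(π²EI/P_cr) = (1/0.7)·√(π²×1.20×10^11×2.166×10^-8/3.080×10^5)
L = 0.412 m

L_max ≈ 0.412 m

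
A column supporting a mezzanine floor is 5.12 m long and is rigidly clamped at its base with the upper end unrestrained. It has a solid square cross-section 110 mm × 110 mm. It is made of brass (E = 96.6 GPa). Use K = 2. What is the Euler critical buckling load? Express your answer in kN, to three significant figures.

P_cr ≈ 111 kN

I = a⁴/12 = 110⁴/12 = 1.220×10^7 mm⁴
I = 1.220×10^7 mm⁴ = 1.220×10^-5 m⁴
Effective length L_e = K·L = 2 × 5.12 = 10.24 m
P_cr = π²EI / L_e² = π² × 96.6×10⁹ × 1.220×10^-5 / 10.24² = 1.109×10^5 N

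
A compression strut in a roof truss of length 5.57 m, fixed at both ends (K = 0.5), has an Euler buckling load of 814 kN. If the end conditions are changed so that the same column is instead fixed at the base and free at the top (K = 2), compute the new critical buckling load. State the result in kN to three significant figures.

P_cr ∝ 1/K², so P_cr,new = P_cr,old × (K_old/K_new)² = 814 × (0.5/2)²
= 814 × 0.06250 = 50.9 kN

P_cr ≈ 50.9 kN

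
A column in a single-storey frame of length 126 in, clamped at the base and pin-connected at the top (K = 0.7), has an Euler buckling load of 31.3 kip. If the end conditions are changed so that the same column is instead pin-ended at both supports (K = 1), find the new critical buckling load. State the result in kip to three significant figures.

P_cr ∝ 1/K², so P_cr,new = P_cr,old × (K_old/K_new)² = 31.3 × (0.7/1)²
= 31.3 × 0.4900 = 15.3 kip

P_cr ≈ 15.3 kip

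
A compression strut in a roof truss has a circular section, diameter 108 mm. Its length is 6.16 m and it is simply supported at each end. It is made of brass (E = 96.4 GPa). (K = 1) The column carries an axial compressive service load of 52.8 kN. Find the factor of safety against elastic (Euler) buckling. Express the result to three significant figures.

n ≈ 3.17

I = πd⁴/64 = π×108⁴/64 = 6.678×10^6 mm⁴
I = 6.678×10^6 mm⁴ = 6.678×10^-6 m⁴
Effective length L_e = K·L = 1 × 6.16 = 6.160 m
P_cr = π²EI / L_e² = π² × 96.4×10⁹ × 6.678×10^-6 / 6.160² = 1.674×10^5 N
Factor of safety n = P_cr / P = 167.45 / 52.8 = 3.17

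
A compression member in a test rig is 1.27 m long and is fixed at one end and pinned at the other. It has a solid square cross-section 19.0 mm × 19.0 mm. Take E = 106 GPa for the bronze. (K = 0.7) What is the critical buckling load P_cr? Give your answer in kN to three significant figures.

P_cr ≈ 14.4 kN

I = a⁴/12 = 19.0⁴/12 = 1.086×10^4 mm⁴
I = 1.086×10^4 mm⁴ = 1.086×10^-8 m⁴
Effective length L_e = K·L = 0.7 × 1.27 = 0.8890 m
P_cr = π²EI / L_e² = π² × 106×10⁹ × 1.086×10^-8 / 0.8890² = 1.438×10^4 N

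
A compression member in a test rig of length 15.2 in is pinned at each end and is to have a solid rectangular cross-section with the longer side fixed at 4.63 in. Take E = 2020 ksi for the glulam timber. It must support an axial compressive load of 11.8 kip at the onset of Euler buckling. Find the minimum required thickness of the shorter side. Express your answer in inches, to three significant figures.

b ≈ 0.708 in

L_e = K·L = 1 × 15.2 = 15.20 in
Required I = P_cr·L_e²/(π²E) = 1.180×10^4 × 15.20² / (π² × 2.02×10^6) = 0.1367 in⁴
Rectangle, weak axis: I_min = h·b³/12 with h = 4.63 in fixed  ⇒  b = (12I/h)^(1/3) = 0.708 in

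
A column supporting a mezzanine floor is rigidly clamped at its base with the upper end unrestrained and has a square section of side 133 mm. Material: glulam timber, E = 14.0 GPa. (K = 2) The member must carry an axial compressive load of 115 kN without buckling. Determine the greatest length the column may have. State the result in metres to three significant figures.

L_max ≈ 2.80 m

I = a⁴/12 = 133⁴/12 = 2.608×10^7 mm⁴
I = 2.608×10^-5 m⁴
At the buckling limit P_cr = P = 1.150×10^5 N
From P_cr = π²EI/(K·L)²:  L = (1/K)·√(π²EI/P_cr) = (1/2)·√(π²×1.40×10^10×2.608×10^-5/1.150×10^5)
L = 2.80 m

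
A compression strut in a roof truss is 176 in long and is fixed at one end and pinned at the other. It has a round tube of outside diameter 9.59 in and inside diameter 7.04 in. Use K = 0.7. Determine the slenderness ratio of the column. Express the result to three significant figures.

d_o = 9.59 in, d_i = 7.04 in
I = π(d_o⁴ − d_i⁴)/64 = π(9.59⁴ − 7.040⁴)/64 = 294.6 in⁴
A = 33.31 in²;  r_min = √(I/A) = √(294.6/33.31) = 2.974 in
L_e = K·L = 0.7 × 176 = 123.2 in
λ = L_e / r_min = 123.20 / 2.974 = 41.4

λ ≈ 41.4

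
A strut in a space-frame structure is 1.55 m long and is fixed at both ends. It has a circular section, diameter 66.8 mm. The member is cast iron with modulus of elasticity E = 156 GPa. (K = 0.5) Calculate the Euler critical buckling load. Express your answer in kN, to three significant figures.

I = πd⁴/64 = π×66.8⁴/64 = 9.774×10^5 mm⁴
I = 9.774×10^5 mm⁴ = 9.774×10^-7 m⁴
Effective length L_e = K·L = 0.5 × 1.55 = 0.7750 m
P_cr = π²EI / L_e² = π² × 156×10⁹ × 9.774×10^-7 / 0.7750² = 2.506×10^6 N

P_cr ≈ 2510 kN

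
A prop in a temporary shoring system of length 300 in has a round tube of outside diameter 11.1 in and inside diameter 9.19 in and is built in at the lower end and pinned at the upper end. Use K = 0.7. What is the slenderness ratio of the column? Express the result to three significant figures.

λ ≈ 58.3

d_o = 11.1 in, d_i = 9.19 in
I = π(d_o⁴ − d_i⁴)/64 = π(11.1⁴ − 9.190⁴)/64 = 395.0 in⁴
A = 30.44 in²;  r_min = √(I/A) = √(395.0/30.44) = 3.603 in
L_e = K·L = 0.7 × 300 = 210.0 in
λ = L_e / r_min = 210.00 / 3.603 = 58.3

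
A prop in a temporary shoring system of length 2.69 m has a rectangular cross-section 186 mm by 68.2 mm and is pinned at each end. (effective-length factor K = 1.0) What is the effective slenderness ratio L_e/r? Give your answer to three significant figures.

For a rectangle r_min = b/√12 = 68.2/√12 = 19.69 mm
L_e = K·L = 1 × 2.69 m = 2.690 m = 2690.0 mm
λ = L_e / r_min = 2690.0 / 19.69 = 137

λ ≈ 137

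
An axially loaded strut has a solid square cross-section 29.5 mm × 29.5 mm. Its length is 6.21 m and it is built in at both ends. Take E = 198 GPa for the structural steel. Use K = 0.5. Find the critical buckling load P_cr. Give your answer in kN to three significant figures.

I = a⁴/12 = 29.5⁴/12 = 6.311×10^4 mm⁴
I = 6.311×10^4 mm⁴ = 6.311×10^-8 m⁴
Effective length L_e = K·L = 0.5 × 6.21 = 3.105 m
P_cr = π²EI / L_e² = π² × 198×10⁹ × 6.311×10^-8 / 3.105² = 1.279×10^4 N

P_cr ≈ 12.8 kN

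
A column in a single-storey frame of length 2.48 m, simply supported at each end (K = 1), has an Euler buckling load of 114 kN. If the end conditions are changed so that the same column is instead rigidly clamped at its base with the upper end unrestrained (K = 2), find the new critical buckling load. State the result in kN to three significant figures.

P_cr ∝ 1/K², so P_cr,new = P_cr,old × (K_old/K_new)² = 114 × (1/2)²
= 114 × 0.2500 = 28.5 kN

P_cr ≈ 28.5 kN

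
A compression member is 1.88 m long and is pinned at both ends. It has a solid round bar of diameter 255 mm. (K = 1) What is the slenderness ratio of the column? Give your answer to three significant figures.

For a solid circle r = d/4 = 255/4 = 63.75 mm
L_e = K·L = 1 × 1.88 m = 1.880 m = 1880.0 mm
λ = L_e / r_min = 1880.0 / 63.75 = 29.5

λ ≈ 29.5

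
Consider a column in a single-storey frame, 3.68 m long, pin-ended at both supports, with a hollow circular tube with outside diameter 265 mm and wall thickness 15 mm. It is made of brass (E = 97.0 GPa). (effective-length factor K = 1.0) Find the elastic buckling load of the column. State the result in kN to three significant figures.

P_cr ≈ 6530 kN

Inner diameter d_i = 265 − 2×15 = 235.0 mm
I = π(d_o⁴ − d_i⁴)/64 = π(265⁴ − 235.0⁴)/64 = 9.237×10^7 mm⁴
I = 9.237×10^7 mm⁴ = 9.237×10^-5 m⁴
Effective length L_e = K·L = 1 × 3.68 = 3.680 m
P_cr = π²EI / L_e² = π² × 97.0×10⁹ × 9.237×10^-5 / 3.680² = 6.530×10^6 N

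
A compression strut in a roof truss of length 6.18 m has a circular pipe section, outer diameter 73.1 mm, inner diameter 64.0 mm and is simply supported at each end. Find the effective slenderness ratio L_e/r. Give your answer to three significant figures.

d_o = 73.1 mm, d_i = 64.0 mm
I = π(d_o⁴ − d_i⁴)/64 = π(73.1⁴ − 64.00⁴)/64 = 5.781×10^5 mm⁴
A = 979.9 mm²;  r_min = √(I/A) = √(5.781×10^5/979.9) = 24.29 mm
L_e = K·L = 1 × 6.18 m = 6.180 m = 6180.0 mm
λ = L_e / r_min = 6180.0 / 24.29 = 254

λ ≈ 254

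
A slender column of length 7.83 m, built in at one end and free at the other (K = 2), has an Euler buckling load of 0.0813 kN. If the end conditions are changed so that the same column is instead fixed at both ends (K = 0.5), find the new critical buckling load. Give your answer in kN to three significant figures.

P_cr ≈ 1.30 kN

P_cr ∝ 1/K², so P_cr,new = P_cr,old × (K_old/K_new)² = 0.0813 × (2/0.5)²
= 0.0813 × 16.00 = 1.30 kN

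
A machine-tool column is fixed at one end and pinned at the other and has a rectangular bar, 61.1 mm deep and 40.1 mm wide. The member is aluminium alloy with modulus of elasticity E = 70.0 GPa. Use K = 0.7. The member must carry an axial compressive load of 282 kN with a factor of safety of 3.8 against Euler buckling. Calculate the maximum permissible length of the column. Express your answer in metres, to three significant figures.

Buckling occurs about the weak axis: I_min = h·b³/12 with b = 40.1 mm (the shorter side).
I_min = 61.1×40.1³/12 = 3.283×10^5 mm⁴
I = 3.283×10^-7 m⁴
Required critical load P_cr = n·P = 3.8 × 282 = 1072 kN = 1.072×10^6 N
From P_cr = π²EI/(K·L)²:  L = (1/K)·√(π²EI/P_cr) = (1/0.7)·√(π²×7.00×10^10×3.283×10^-7/1.072×10^6)
L = 0.657 m

L_max ≈ 0.657 m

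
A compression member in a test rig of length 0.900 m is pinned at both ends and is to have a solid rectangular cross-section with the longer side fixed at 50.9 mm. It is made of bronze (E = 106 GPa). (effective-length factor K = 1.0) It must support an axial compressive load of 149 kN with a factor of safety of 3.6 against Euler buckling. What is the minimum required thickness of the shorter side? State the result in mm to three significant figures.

Required P_cr = n·P = 3.6 × 149 = 536.4 kN
L_e = K·L = 1 × 0.900 = 0.9000 m
Required I = P_cr·L_e²/(π²E) = 5.364×10^5 × 0.9000² / (π² × 1.06×10^11) = 4.153×10^-7 m⁴
I_req = 4.153×10^5 mm⁴
Rectangle, weak axis: I_min = h·b³/12 with h = 50.9 mm fixed  ⇒  b = (12I/h)^(1/3) = 46.1 mm

b ≈ 46.1 mm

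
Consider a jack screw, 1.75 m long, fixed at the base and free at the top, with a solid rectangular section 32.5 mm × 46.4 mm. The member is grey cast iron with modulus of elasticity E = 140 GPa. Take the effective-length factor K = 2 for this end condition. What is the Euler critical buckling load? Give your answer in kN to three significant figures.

P_cr ≈ 15.0 kN

Buckling occurs about the weak axis: I_min = h·b³/12 with b = 32.5 mm (the shorter side).
I_min = 46.4×32.5³/12 = 1.327×10^5 mm⁴
I = 1.327×10^5 mm⁴ = 1.327×10^-7 m⁴
Effective length L_e = K·L = 2 × 1.75 = 3.500 m
P_cr = π²EI / L_e² = π² × 140×10⁹ × 1.327×10^-7 / 3.500² = 1.497×10^4 N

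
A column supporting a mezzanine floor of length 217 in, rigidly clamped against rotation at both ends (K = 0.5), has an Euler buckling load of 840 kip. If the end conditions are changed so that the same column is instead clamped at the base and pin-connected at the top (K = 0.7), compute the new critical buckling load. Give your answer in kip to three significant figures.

P_cr ∝ 1/K², so P_cr,new = P_cr,old × (K_old/K_new)² = 840 × (0.5/0.7)²
= 840 × 0.5102 = 429 kip

P_cr ≈ 429 kip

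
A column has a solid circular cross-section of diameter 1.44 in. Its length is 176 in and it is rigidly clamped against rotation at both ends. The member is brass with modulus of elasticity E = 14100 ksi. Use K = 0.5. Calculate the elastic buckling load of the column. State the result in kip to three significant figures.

I = πd⁴/64 = π×1.44⁴/64 = 0.2111 in⁴
Effective length L_e = K·L = 0.5 × 176 = 88.00 in
P_cr = π²EI / L_e² = π² × 14100×10³ × 0.2111 / 88.00² = 3.793×10^3 lb

P_cr ≈ 3.79 kip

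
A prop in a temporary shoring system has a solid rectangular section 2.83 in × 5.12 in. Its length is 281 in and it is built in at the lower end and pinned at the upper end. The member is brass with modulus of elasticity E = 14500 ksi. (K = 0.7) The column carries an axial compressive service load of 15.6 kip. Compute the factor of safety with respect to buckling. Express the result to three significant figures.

n ≈ 2.29

Buckling occurs about the weak axis: I_min = h·b³/12 with b = 2.83 in (the shorter side).
I_min = 5.12×2.83³/12 = 9.670 in⁴
Effective length L_e = K·L = 0.7 × 281 = 196.7 in
P_cr = π²EI / L_e² = π² × 14500×10³ × 9.670 / 196.7² = 3.577×10^4 lb
Factor of safety n = P_cr / P = 35.769 / 15.6 = 2.29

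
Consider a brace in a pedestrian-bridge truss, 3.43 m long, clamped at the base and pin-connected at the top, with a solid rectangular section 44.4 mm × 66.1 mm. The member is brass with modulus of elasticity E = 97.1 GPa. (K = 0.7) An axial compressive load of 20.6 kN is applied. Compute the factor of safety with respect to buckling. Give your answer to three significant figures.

n ≈ 3.89

Buckling occurs about the weak axis: I_min = h·b³/12 with b = 44.4 mm (the shorter side).
I_min = 66.1×44.4³/12 = 4.821×10^5 mm⁴
I = 4.821×10^5 mm⁴ = 4.821×10^-7 m⁴
Effective length L_e = K·L = 0.7 × 3.43 = 2.401 m
P_cr = π²EI / L_e² = π² × 97.1×10⁹ × 4.821×10^-7 / 2.401² = 8.015×10^4 N
Factor of safety n = P_cr / P = 80.150 / 20.6 = 3.89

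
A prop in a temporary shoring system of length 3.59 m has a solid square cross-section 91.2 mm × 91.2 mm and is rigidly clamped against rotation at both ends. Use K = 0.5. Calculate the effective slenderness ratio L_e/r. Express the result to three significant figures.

λ ≈ 68.2

For a square r = a/√12 = 91.2/√12 = 26.33 mm
L_e = K·L = 0.5 × 3.59 m = 1.795 m = 1795.0 mm
λ = L_e / r_min = 1795.0 / 26.33 = 68.2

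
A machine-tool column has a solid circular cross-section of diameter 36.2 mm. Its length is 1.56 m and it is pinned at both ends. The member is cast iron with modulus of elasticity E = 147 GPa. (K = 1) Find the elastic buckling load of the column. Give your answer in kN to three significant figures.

P_cr ≈ 50.3 kN

I = πd⁴/64 = π×36.2⁴/64 = 8.430×10^4 mm⁴
I = 8.430×10^4 mm⁴ = 8.430×10^-8 m⁴
Effective length L_e = K·L = 1 × 1.56 = 1.560 m
P_cr = π²EI / L_e² = π² × 147×10⁹ × 8.430×10^-8 / 1.560² = 5.025×10^4 N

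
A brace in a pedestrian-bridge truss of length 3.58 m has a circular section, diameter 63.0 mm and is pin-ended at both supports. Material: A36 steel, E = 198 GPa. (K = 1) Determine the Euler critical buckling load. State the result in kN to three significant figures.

P_cr ≈ 118 kN

I = πd⁴/64 = π×63.0⁴/64 = 7.733×10^5 mm⁴
I = 7.733×10^5 mm⁴ = 7.733×10^-7 m⁴
Effective length L_e = K·L = 1 × 3.58 = 3.580 m
P_cr = π²EI / L_e² = π² × 198×10⁹ × 7.733×10^-7 / 3.580² = 1.179×10^5 N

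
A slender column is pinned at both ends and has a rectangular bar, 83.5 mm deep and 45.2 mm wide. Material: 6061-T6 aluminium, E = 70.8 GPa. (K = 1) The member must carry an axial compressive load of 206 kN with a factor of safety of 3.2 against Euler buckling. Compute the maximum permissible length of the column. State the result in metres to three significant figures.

L_max ≈ 0.825 m

Buckling occurs about the weak axis: I_min = h·b³/12 with b = 45.2 mm (the shorter side).
I_min = 83.5×45.2³/12 = 6.426×10^5 mm⁴
I = 6.426×10^-7 m⁴
Required critical load P_cr = n·P = 3.2 × 206 = 659.2 kN = 6.592×10^5 N
From P_cr = π²EI/(K·L)²:  L = (1/K)·√(π²EI/P_cr) = (1/1)·√(π²×7.08×10^10×6.426×10^-7/6.592×10^5)
L = 0.825 m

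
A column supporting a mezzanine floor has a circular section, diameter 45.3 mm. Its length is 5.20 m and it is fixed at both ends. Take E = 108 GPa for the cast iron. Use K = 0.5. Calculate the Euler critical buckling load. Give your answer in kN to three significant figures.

P_cr ≈ 32.6 kN

I = πd⁴/64 = π×45.3⁴/64 = 2.067×10^5 mm⁴
I = 2.067×10^5 mm⁴ = 2.067×10^-7 m⁴
Effective length L_e = K·L = 0.5 × 5.20 = 2.600 m
P_cr = π²EI / L_e² = π² × 108×10⁹ × 2.067×10^-7 / 2.600² = 3.259×10^4 N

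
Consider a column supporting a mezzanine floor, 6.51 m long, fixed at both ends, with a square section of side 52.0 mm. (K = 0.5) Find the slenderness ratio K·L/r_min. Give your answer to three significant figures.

I = a⁴/12 = 52.0⁴/12 = 6.093×10^5 mm⁴
A = 2.704×10^3 mm²;  r_min = √(I/A) = √(6.093×10^5/2.704×10^3) = 15.01 mm
L_e = K·L = 0.5 × 6.51 m = 3.255 m = 3255.0 mm
λ = L_e / r_min = 3255.0 / 15.01 = 217

λ ≈ 217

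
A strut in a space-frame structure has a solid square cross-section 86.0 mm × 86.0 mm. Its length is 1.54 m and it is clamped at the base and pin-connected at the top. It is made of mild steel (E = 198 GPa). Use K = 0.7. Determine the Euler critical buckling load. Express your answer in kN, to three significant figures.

P_cr ≈ 7670 kN

I = a⁴/12 = 86.0⁴/12 = 4.558×10^6 mm⁴
I = 4.558×10^6 mm⁴ = 4.558×10^-6 m⁴
Effective length L_e = K·L = 0.7 × 1.54 = 1.078 m
P_cr = π²EI / L_e² = π² × 198×10⁹ × 4.558×10^-6 / 1.078² = 7.665×10^6 N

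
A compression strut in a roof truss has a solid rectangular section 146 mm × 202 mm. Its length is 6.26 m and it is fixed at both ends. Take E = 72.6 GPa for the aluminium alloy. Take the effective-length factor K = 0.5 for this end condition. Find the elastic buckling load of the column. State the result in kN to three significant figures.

P_cr ≈ 3830 kN

Buckling occurs about the weak axis: I_min = h·b³/12 with b = 146 mm (the shorter side).
I_min = 202×146³/12 = 5.239×10^7 mm⁴
I = 5.239×10^7 mm⁴ = 5.239×10^-5 m⁴
Effective length L_e = K·L = 0.5 × 6.26 = 3.130 m
P_cr = π²EI / L_e² = π² × 72.6×10⁹ × 5.239×10^-5 / 3.130² = 3.832×10^6 N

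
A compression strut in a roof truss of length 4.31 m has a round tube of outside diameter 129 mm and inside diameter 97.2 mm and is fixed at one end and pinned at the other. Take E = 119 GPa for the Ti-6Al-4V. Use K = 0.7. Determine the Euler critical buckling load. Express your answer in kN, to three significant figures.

P_cr ≈ 1190 kN

d_o = 129 mm, d_i = 97.2 mm
I = π(d_o⁴ − d_i⁴)/64 = π(129⁴ − 97.20⁴)/64 = 9.212×10^6 mm⁴
I = 9.212×10^6 mm⁴ = 9.212×10^-6 m⁴
Effective length L_e = K·L = 0.7 × 4.31 = 3.017 m
P_cr = π²EI / L_e² = π² × 119×10⁹ × 9.212×10^-6 / 3.017² = 1.189×10^6 N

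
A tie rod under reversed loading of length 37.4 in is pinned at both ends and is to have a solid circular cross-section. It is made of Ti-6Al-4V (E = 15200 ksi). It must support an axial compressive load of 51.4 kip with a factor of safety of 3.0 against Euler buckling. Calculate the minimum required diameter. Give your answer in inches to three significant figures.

d ≈ 2.33 in

Required P_cr = n·P = 3.0 × 51.4 = 154.2 kip
L_e = K·L = 1 × 37.4 = 37.40 in
Required I = P_cr·L_e²/(π²E) = 1.542×10^5 × 37.40² / (π² × 1.52×10^7) = 1.438 in⁴
Solid circle: I = πd⁴/64  ⇒  d = (64I/π)^(1/4) = (64×1.438/π)^(1/4) = 2.33 in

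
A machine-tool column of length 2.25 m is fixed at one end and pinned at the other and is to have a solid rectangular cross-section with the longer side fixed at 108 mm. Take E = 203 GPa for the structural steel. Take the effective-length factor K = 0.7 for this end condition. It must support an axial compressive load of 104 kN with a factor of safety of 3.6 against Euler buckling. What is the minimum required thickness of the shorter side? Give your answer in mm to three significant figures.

Required P_cr = n·P = 3.6 × 104 = 374.4 kN
L_e = K·L = 0.7 × 2.25 = 1.575 m
Required I = P_cr·L_e²/(π²E) = 3.744×10^5 × 1.575² / (π² × 2.03×10^11) = 4.636×10^-7 m⁴
I_req = 4.636×10^5 mm⁴
Rectangle, weak axis: I_min = h·b³/12 with h = 108 mm fixed  ⇒  b = (12I/h)^(1/3) = 37.2 mm

b ≈ 37.2 mm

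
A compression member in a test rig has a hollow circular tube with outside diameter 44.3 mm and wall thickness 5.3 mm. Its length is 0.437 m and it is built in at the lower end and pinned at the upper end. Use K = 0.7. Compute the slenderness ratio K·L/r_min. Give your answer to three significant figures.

λ ≈ 22.0

Inner diameter d_i = 44.3 − 2×5.3 = 33.70 mm
I = π(d_o⁴ − d_i⁴)/64 = π(44.3⁴ − 33.70⁴)/64 = 1.257×10^5 mm⁴
A = 649.4 mm²;  r_min = √(I/A) = √(1.257×10^5/649.4) = 13.92 mm
L_e = K·L = 0.7 × 0.437 m = 0.3059 m = 305.90 mm
λ = L_e / r_min = 305.90 / 13.92 = 22.0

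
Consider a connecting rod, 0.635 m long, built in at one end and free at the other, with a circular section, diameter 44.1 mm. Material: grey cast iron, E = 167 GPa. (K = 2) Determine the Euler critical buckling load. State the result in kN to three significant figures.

I = πd⁴/64 = π×44.1⁴/64 = 1.857×10^5 mm⁴
I = 1.857×10^5 mm⁴ = 1.857×10^-7 m⁴
Effective length L_e = K·L = 2 × 0.635 = 1.270 m
P_cr = π²EI / L_e² = π² × 167×10⁹ × 1.857×10^-7 / 1.270² = 1.897×10^5 N

P_cr ≈ 190 kN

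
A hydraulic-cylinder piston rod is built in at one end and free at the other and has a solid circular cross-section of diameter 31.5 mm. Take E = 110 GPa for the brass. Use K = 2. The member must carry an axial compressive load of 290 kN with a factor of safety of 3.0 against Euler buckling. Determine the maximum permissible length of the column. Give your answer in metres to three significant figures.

L_max ≈ 0.123 m

I = πd⁴/64 = π×31.5⁴/64 = 4.833×10^4 mm⁴
I = 4.833×10^-8 m⁴
Required critical load P_cr = n·P = 3.0 × 290 = 870.0 kN = 8.700×10^5 N
From P_cr = π²EI/(K·L)²:  L = (1/K)·√(π²EI/P_cr) = (1/2)·√(π²×1.10×10^11×4.833×10^-8/8.700×10^5)
L = 0.123 m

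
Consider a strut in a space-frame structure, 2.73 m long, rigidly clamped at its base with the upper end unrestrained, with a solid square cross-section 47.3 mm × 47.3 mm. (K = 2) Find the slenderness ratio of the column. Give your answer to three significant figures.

λ ≈ 400

I = a⁴/12 = 47.3⁴/12 = 4.171×10^5 mm⁴
A = 2.237×10^3 mm²;  r_min = √(I/A) = √(4.171×10^5/2.237×10^3) = 13.65 mm
L_e = K·L = 2 × 2.73 m = 5.460 m = 5460.0 mm
λ = L_e / r_min = 5460.0 / 13.65 = 400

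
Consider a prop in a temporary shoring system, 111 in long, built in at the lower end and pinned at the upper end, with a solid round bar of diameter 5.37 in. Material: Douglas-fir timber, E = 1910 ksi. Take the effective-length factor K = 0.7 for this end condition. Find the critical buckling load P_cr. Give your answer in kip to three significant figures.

I = πd⁴/64 = π×5.37⁴/64 = 40.82 in⁴
Effective length L_e = K·L = 0.7 × 111 = 77.70 in
P_cr = π²EI / L_e² = π² × 1910×10³ × 40.82 / 77.70² = 1.275×10^5 lb

P_cr ≈ 127 kip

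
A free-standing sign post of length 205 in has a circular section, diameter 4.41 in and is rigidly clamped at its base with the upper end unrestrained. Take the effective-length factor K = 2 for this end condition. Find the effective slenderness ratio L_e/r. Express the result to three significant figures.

I = πd⁴/64 = π×4.41⁴/64 = 18.57 in⁴
A = 15.27 in²;  r_min = √(I/A) = √(18.57/15.27) = 1.102 in
L_e = K·L = 2 × 205 = 410.0 in
λ = L_e / r_min = 410.00 / 1.102 = 372

λ ≈ 372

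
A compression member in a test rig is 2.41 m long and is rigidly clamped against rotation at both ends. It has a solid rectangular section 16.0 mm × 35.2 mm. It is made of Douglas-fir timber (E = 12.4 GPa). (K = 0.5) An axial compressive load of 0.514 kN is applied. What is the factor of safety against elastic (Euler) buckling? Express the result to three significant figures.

n ≈ 1.97

Buckling occurs about the weak axis: I_min = h·b³/12 with b = 16.0 mm (the shorter side).
I_min = 35.2×16.0³/12 = 1.201×10^4 mm⁴
I = 1.201×10^4 mm⁴ = 1.201×10^-8 m⁴
Effective length L_e = K·L = 0.5 × 2.41 = 1.205 m
P_cr = π²EI / L_e² = π² × 12.4×10⁹ × 1.201×10^-8 / 1.205² = 1.013×10^3 N
Factor of safety n = P_cr / P = 1.0127 / 0.514 = 1.97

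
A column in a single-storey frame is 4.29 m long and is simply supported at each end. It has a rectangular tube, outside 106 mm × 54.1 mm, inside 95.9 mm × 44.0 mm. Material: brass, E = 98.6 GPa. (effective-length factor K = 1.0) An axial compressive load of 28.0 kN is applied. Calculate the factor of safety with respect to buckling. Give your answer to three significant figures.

n ≈ 1.36

Weak-axis I_min = (h_o·b_o³ − h_i·b_i³)/12 with b_o = 54.1, b_i = 44.00 mm (shorter outer/inner sides).
I_min = (106×54.1³ − 95.90×44.00³)/12 = 7.179×10^5 mm⁴
I = 7.179×10^5 mm⁴ = 7.179×10^-7 m⁴
Effective length L_e = K·L = 1 × 4.29 = 4.290 m
P_cr = π²EI / L_e² = π² × 98.6×10⁹ × 7.179×10^-7 / 4.290² = 3.796×10^4 N
Factor of safety n = P_cr / P = 37.961 / 28.0 = 1.36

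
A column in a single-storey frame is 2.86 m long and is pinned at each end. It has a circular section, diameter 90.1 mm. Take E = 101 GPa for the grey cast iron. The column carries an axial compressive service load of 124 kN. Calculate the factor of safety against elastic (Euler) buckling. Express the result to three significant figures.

I = πd⁴/64 = π×90.1⁴/64 = 3.235×10^6 mm⁴
I = 3.235×10^6 mm⁴ = 3.235×10^-6 m⁴
Effective length L_e = K·L = 1 × 2.86 = 2.860 m
P_cr = π²EI / L_e² = π² × 101×10⁹ × 3.235×10^-6 / 2.860² = 3.942×10^5 N
Factor of safety n = P_cr / P = 394.24 / 124 = 3.18

n ≈ 3.18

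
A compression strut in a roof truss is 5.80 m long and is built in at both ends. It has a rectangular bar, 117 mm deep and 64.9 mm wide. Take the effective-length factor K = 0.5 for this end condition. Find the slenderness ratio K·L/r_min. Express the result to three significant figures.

Buckling occurs about the weak axis: I_min = h·b³/12 with b = 64.9 mm (the shorter side).
I_min = 117×64.9³/12 = 2.665×10^6 mm⁴
A = 7.593×10^3 mm²;  r_min = √(I/A) = √(2.665×10^6/7.593×10^3) = 18.74 mm
L_e = K·L = 0.5 × 5.80 m = 2.900 m = 2900.0 mm
λ = L_e / r_min = 2900.0 / 18.74 = 155

λ ≈ 155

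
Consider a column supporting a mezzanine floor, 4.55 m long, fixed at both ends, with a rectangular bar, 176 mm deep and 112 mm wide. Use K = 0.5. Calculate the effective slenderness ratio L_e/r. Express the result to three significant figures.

Buckling occurs about the weak axis: I_min = h·b³/12 with b = 112 mm (the shorter side).
I_min = 176×112³/12 = 2.061×10^7 mm⁴
A = 1.971×10^4 mm²;  r_min = √(I/A) = √(2.061×10^7/1.971×10^4) = 32.33 mm
L_e = K·L = 0.5 × 4.55 m = 2.275 m = 2275.0 mm
λ = L_e / r_min = 2275.0 / 32.33 = 70.4

λ ≈ 70.4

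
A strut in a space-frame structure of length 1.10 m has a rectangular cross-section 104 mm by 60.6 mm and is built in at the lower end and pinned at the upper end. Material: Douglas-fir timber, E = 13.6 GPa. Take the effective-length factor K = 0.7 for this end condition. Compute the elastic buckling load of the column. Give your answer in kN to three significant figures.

P_cr ≈ 437 kN

Buckling occurs about the weak axis: I_min = h·b³/12 with b = 60.6 mm (the shorter side).
I_min = 104×60.6³/12 = 1.929×10^6 mm⁴
I = 1.929×10^6 mm⁴ = 1.929×10^-6 m⁴
Effective length L_e = K·L = 0.7 × 1.10 = 0.7700 m
P_cr = π²EI / L_e² = π² × 13.6×10⁹ × 1.929×10^-6 / 0.7700² = 4.366×10^5 N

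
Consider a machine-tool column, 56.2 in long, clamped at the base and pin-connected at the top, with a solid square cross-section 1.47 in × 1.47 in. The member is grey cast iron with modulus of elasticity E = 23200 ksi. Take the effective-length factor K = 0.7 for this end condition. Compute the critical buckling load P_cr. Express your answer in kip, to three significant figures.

I = a⁴/12 = 1.47⁴/12 = 0.3891 in⁴
Effective length L_e = K·L = 0.7 × 56.2 = 39.34 in
P_cr = π²EI / L_e² = π² × 23200×10³ × 0.3891 / 39.34² = 5.757×10^4 lb

P_cr ≈ 57.6 kip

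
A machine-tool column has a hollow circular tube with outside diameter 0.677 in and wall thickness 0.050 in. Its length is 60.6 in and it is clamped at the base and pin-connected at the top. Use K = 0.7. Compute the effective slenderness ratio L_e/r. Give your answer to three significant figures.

Inner diameter d_i = 0.677 − 2×0.050 = 0.5770 in
I = π(d_o⁴ − d_i⁴)/64 = π(0.677⁴ − 0.5770⁴)/64 = 4.871×10^-3 in⁴
A = 9.849×10^-2 in²;  r_min = √(I/A) = √(4.871×10^-3/9.849×10^-2) = 0.2224 in
L_e = K·L = 0.7 × 60.6 = 42.42 in
λ = L_e / r_min = 42.420 / 0.2224 = 191

λ ≈ 191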